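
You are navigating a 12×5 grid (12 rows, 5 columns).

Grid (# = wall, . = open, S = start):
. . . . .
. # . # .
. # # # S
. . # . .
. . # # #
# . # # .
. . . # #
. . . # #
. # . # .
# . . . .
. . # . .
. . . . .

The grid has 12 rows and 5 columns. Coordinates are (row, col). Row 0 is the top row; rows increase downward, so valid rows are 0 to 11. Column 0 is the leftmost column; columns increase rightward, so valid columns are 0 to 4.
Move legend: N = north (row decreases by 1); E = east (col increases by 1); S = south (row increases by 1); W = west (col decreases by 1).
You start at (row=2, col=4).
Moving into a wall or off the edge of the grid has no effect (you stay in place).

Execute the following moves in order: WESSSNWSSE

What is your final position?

Start: (row=2, col=4)
  W (west): blocked, stay at (row=2, col=4)
  E (east): blocked, stay at (row=2, col=4)
  S (south): (row=2, col=4) -> (row=3, col=4)
  S (south): blocked, stay at (row=3, col=4)
  S (south): blocked, stay at (row=3, col=4)
  N (north): (row=3, col=4) -> (row=2, col=4)
  W (west): blocked, stay at (row=2, col=4)
  S (south): (row=2, col=4) -> (row=3, col=4)
  S (south): blocked, stay at (row=3, col=4)
  E (east): blocked, stay at (row=3, col=4)
Final: (row=3, col=4)

Answer: Final position: (row=3, col=4)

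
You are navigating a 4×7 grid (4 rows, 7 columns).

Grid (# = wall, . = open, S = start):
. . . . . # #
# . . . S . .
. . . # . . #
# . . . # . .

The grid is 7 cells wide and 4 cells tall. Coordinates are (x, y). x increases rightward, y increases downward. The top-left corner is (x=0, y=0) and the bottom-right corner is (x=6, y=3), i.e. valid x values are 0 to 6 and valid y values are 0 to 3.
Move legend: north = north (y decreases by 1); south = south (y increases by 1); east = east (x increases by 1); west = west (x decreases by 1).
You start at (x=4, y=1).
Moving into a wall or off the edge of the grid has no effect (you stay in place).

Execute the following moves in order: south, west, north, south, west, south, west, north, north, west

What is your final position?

Answer: Final position: (x=3, y=0)

Derivation:
Start: (x=4, y=1)
  south (south): (x=4, y=1) -> (x=4, y=2)
  west (west): blocked, stay at (x=4, y=2)
  north (north): (x=4, y=2) -> (x=4, y=1)
  south (south): (x=4, y=1) -> (x=4, y=2)
  west (west): blocked, stay at (x=4, y=2)
  south (south): blocked, stay at (x=4, y=2)
  west (west): blocked, stay at (x=4, y=2)
  north (north): (x=4, y=2) -> (x=4, y=1)
  north (north): (x=4, y=1) -> (x=4, y=0)
  west (west): (x=4, y=0) -> (x=3, y=0)
Final: (x=3, y=0)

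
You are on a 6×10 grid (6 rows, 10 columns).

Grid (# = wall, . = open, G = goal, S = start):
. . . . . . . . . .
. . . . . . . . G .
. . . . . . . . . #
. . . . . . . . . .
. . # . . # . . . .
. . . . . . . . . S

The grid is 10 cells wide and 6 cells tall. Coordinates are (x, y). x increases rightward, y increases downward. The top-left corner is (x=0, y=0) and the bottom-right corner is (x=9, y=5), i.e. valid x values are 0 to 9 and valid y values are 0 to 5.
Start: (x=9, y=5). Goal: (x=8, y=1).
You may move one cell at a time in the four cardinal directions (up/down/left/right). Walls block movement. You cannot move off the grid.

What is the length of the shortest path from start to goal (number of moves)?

BFS from (x=9, y=5) until reaching (x=8, y=1):
  Distance 0: (x=9, y=5)
  Distance 1: (x=9, y=4), (x=8, y=5)
  Distance 2: (x=9, y=3), (x=8, y=4), (x=7, y=5)
  Distance 3: (x=8, y=3), (x=7, y=4), (x=6, y=5)
  Distance 4: (x=8, y=2), (x=7, y=3), (x=6, y=4), (x=5, y=5)
  Distance 5: (x=8, y=1), (x=7, y=2), (x=6, y=3), (x=4, y=5)  <- goal reached here
One shortest path (5 moves): (x=9, y=5) -> (x=8, y=5) -> (x=8, y=4) -> (x=8, y=3) -> (x=8, y=2) -> (x=8, y=1)

Answer: Shortest path length: 5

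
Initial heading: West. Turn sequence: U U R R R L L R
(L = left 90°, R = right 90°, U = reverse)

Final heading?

Start: West
  U (U-turn (180°)) -> East
  U (U-turn (180°)) -> West
  R (right (90° clockwise)) -> North
  R (right (90° clockwise)) -> East
  R (right (90° clockwise)) -> South
  L (left (90° counter-clockwise)) -> East
  L (left (90° counter-clockwise)) -> North
  R (right (90° clockwise)) -> East
Final: East

Answer: Final heading: East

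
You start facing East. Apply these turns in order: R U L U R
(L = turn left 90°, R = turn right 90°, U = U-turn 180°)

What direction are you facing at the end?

Answer: Final heading: South

Derivation:
Start: East
  R (right (90° clockwise)) -> South
  U (U-turn (180°)) -> North
  L (left (90° counter-clockwise)) -> West
  U (U-turn (180°)) -> East
  R (right (90° clockwise)) -> South
Final: South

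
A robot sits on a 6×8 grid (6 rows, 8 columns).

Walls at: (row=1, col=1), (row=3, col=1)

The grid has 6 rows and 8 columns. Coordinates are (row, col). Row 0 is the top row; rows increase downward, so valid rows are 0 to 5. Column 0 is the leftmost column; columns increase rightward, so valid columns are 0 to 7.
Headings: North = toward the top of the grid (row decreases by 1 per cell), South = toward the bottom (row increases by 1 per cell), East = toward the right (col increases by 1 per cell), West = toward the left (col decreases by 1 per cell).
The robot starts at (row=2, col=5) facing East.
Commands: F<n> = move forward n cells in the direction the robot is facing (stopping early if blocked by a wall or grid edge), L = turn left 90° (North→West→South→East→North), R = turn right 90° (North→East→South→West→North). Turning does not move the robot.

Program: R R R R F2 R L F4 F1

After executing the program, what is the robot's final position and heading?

Start: (row=2, col=5), facing East
  R: turn right, now facing South
  R: turn right, now facing West
  R: turn right, now facing North
  R: turn right, now facing East
  F2: move forward 2, now at (row=2, col=7)
  R: turn right, now facing South
  L: turn left, now facing East
  F4: move forward 0/4 (blocked), now at (row=2, col=7)
  F1: move forward 0/1 (blocked), now at (row=2, col=7)
Final: (row=2, col=7), facing East

Answer: Final position: (row=2, col=7), facing East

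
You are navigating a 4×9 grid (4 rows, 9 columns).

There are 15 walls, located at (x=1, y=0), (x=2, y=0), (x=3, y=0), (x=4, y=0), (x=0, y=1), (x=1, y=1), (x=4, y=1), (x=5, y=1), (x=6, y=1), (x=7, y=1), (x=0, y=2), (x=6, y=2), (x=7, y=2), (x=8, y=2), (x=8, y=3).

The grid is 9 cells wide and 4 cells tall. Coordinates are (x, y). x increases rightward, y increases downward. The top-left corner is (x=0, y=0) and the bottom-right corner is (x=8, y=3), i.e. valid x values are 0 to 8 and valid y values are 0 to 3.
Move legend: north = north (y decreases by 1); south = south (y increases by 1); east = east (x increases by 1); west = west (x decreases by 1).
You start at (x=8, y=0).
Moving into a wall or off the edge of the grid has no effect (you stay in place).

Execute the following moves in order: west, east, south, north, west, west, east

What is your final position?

Start: (x=8, y=0)
  west (west): (x=8, y=0) -> (x=7, y=0)
  east (east): (x=7, y=0) -> (x=8, y=0)
  south (south): (x=8, y=0) -> (x=8, y=1)
  north (north): (x=8, y=1) -> (x=8, y=0)
  west (west): (x=8, y=0) -> (x=7, y=0)
  west (west): (x=7, y=0) -> (x=6, y=0)
  east (east): (x=6, y=0) -> (x=7, y=0)
Final: (x=7, y=0)

Answer: Final position: (x=7, y=0)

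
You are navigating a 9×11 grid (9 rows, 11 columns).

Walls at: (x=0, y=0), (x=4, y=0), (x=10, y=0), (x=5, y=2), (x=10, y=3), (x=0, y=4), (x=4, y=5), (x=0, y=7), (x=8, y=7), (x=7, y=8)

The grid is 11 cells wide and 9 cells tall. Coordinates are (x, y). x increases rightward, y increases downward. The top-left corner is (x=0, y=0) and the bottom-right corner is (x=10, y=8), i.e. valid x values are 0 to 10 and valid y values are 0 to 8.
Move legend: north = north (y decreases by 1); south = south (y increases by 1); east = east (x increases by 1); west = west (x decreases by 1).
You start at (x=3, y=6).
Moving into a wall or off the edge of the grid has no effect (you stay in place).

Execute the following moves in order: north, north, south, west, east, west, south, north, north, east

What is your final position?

Start: (x=3, y=6)
  north (north): (x=3, y=6) -> (x=3, y=5)
  north (north): (x=3, y=5) -> (x=3, y=4)
  south (south): (x=3, y=4) -> (x=3, y=5)
  west (west): (x=3, y=5) -> (x=2, y=5)
  east (east): (x=2, y=5) -> (x=3, y=5)
  west (west): (x=3, y=5) -> (x=2, y=5)
  south (south): (x=2, y=5) -> (x=2, y=6)
  north (north): (x=2, y=6) -> (x=2, y=5)
  north (north): (x=2, y=5) -> (x=2, y=4)
  east (east): (x=2, y=4) -> (x=3, y=4)
Final: (x=3, y=4)

Answer: Final position: (x=3, y=4)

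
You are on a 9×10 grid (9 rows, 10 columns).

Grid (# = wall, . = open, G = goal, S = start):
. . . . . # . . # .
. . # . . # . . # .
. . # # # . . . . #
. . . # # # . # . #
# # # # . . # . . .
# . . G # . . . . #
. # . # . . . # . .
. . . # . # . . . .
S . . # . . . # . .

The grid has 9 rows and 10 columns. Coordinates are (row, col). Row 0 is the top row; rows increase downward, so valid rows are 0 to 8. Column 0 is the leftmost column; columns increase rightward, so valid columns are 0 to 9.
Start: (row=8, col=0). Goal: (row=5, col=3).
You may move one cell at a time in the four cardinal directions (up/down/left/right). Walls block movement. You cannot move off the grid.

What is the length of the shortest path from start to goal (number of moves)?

BFS from (row=8, col=0) until reaching (row=5, col=3):
  Distance 0: (row=8, col=0)
  Distance 1: (row=7, col=0), (row=8, col=1)
  Distance 2: (row=6, col=0), (row=7, col=1), (row=8, col=2)
  Distance 3: (row=7, col=2)
  Distance 4: (row=6, col=2)
  Distance 5: (row=5, col=2)
  Distance 6: (row=5, col=1), (row=5, col=3)  <- goal reached here
One shortest path (6 moves): (row=8, col=0) -> (row=8, col=1) -> (row=8, col=2) -> (row=7, col=2) -> (row=6, col=2) -> (row=5, col=2) -> (row=5, col=3)

Answer: Shortest path length: 6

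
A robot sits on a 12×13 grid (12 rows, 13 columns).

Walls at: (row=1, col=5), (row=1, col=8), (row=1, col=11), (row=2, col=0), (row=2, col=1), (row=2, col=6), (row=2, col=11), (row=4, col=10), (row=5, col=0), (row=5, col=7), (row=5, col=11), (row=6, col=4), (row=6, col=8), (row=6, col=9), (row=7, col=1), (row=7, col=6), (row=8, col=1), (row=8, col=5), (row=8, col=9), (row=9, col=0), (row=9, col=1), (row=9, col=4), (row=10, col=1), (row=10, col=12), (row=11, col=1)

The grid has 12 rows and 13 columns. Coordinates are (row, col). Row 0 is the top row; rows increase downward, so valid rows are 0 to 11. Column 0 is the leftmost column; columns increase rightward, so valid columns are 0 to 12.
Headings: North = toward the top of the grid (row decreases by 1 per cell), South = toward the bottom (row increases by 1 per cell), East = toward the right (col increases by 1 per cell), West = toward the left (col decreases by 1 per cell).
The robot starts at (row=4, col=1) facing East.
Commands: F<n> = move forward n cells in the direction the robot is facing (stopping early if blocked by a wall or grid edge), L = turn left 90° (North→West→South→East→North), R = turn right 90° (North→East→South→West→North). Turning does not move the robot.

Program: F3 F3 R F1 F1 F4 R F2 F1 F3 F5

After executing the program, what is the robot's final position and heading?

Answer: Final position: (row=4, col=0), facing West

Derivation:
Start: (row=4, col=1), facing East
  F3: move forward 3, now at (row=4, col=4)
  F3: move forward 3, now at (row=4, col=7)
  R: turn right, now facing South
  F1: move forward 0/1 (blocked), now at (row=4, col=7)
  F1: move forward 0/1 (blocked), now at (row=4, col=7)
  F4: move forward 0/4 (blocked), now at (row=4, col=7)
  R: turn right, now facing West
  F2: move forward 2, now at (row=4, col=5)
  F1: move forward 1, now at (row=4, col=4)
  F3: move forward 3, now at (row=4, col=1)
  F5: move forward 1/5 (blocked), now at (row=4, col=0)
Final: (row=4, col=0), facing West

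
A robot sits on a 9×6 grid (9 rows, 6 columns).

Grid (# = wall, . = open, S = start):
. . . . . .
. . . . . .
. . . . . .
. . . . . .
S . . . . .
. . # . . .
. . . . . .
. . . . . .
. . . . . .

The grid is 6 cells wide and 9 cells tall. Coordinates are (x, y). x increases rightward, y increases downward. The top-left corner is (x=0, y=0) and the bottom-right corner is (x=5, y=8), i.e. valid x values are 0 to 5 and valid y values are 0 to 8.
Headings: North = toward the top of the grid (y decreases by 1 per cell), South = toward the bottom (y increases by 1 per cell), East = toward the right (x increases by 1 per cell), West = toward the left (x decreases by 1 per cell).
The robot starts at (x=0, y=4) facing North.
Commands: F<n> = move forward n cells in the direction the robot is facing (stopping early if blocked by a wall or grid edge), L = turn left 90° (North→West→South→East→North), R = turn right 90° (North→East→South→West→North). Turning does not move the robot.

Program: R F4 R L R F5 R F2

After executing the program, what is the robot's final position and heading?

Answer: Final position: (x=2, y=8), facing West

Derivation:
Start: (x=0, y=4), facing North
  R: turn right, now facing East
  F4: move forward 4, now at (x=4, y=4)
  R: turn right, now facing South
  L: turn left, now facing East
  R: turn right, now facing South
  F5: move forward 4/5 (blocked), now at (x=4, y=8)
  R: turn right, now facing West
  F2: move forward 2, now at (x=2, y=8)
Final: (x=2, y=8), facing West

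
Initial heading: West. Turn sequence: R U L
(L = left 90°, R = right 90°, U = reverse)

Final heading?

Answer: Final heading: East

Derivation:
Start: West
  R (right (90° clockwise)) -> North
  U (U-turn (180°)) -> South
  L (left (90° counter-clockwise)) -> East
Final: East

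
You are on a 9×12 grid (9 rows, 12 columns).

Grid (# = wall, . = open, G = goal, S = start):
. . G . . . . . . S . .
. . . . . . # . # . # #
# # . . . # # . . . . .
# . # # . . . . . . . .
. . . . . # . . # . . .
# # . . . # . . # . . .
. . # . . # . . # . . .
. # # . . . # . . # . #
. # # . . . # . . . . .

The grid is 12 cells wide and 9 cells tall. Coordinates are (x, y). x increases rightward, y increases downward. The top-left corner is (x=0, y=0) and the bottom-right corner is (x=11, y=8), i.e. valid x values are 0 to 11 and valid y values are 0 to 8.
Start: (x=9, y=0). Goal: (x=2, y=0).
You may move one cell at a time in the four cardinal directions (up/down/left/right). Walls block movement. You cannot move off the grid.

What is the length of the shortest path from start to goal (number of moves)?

Answer: Shortest path length: 7

Derivation:
BFS from (x=9, y=0) until reaching (x=2, y=0):
  Distance 0: (x=9, y=0)
  Distance 1: (x=8, y=0), (x=10, y=0), (x=9, y=1)
  Distance 2: (x=7, y=0), (x=11, y=0), (x=9, y=2)
  Distance 3: (x=6, y=0), (x=7, y=1), (x=8, y=2), (x=10, y=2), (x=9, y=3)
  Distance 4: (x=5, y=0), (x=7, y=2), (x=11, y=2), (x=8, y=3), (x=10, y=3), (x=9, y=4)
  Distance 5: (x=4, y=0), (x=5, y=1), (x=7, y=3), (x=11, y=3), (x=10, y=4), (x=9, y=5)
  Distance 6: (x=3, y=0), (x=4, y=1), (x=6, y=3), (x=7, y=4), (x=11, y=4), (x=10, y=5), (x=9, y=6)
  Distance 7: (x=2, y=0), (x=3, y=1), (x=4, y=2), (x=5, y=3), (x=6, y=4), (x=7, y=5), (x=11, y=5), (x=10, y=6)  <- goal reached here
One shortest path (7 moves): (x=9, y=0) -> (x=8, y=0) -> (x=7, y=0) -> (x=6, y=0) -> (x=5, y=0) -> (x=4, y=0) -> (x=3, y=0) -> (x=2, y=0)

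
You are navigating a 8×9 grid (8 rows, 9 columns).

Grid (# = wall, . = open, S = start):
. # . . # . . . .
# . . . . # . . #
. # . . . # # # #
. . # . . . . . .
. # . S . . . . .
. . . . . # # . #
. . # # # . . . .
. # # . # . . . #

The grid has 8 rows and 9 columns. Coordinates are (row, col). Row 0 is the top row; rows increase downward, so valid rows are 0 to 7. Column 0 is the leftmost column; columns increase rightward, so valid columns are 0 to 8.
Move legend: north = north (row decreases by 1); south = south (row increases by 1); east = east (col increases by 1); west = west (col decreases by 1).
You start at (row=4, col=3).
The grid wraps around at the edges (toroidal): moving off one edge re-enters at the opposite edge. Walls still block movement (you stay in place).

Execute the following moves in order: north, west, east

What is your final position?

Answer: Final position: (row=3, col=4)

Derivation:
Start: (row=4, col=3)
  north (north): (row=4, col=3) -> (row=3, col=3)
  west (west): blocked, stay at (row=3, col=3)
  east (east): (row=3, col=3) -> (row=3, col=4)
Final: (row=3, col=4)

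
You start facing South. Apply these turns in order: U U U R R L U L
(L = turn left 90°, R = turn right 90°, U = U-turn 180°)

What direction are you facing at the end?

Answer: Final heading: South

Derivation:
Start: South
  U (U-turn (180°)) -> North
  U (U-turn (180°)) -> South
  U (U-turn (180°)) -> North
  R (right (90° clockwise)) -> East
  R (right (90° clockwise)) -> South
  L (left (90° counter-clockwise)) -> East
  U (U-turn (180°)) -> West
  L (left (90° counter-clockwise)) -> South
Final: South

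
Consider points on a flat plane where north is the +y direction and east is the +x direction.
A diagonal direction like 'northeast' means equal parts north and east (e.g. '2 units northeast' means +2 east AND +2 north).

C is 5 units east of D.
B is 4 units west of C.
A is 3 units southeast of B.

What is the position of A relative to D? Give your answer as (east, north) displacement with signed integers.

Place D at the origin (east=0, north=0).
  C is 5 units east of D: delta (east=+5, north=+0); C at (east=5, north=0).
  B is 4 units west of C: delta (east=-4, north=+0); B at (east=1, north=0).
  A is 3 units southeast of B: delta (east=+3, north=-3); A at (east=4, north=-3).
Therefore A relative to D: (east=4, north=-3).

Answer: A is at (east=4, north=-3) relative to D.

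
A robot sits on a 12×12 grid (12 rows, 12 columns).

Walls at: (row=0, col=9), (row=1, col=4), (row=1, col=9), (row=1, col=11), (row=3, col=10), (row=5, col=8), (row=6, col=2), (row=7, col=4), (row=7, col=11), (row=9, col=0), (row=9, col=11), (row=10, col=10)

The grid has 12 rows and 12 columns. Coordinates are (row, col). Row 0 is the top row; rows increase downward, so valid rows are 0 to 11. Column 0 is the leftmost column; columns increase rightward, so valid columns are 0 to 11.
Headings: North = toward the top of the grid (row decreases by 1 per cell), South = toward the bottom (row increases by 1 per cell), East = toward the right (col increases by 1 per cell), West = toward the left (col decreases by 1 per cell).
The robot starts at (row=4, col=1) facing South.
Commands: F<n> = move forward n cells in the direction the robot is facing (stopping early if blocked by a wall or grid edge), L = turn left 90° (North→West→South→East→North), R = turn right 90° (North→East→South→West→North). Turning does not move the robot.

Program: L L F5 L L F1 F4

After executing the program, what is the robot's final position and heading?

Start: (row=4, col=1), facing South
  L: turn left, now facing East
  L: turn left, now facing North
  F5: move forward 4/5 (blocked), now at (row=0, col=1)
  L: turn left, now facing West
  L: turn left, now facing South
  F1: move forward 1, now at (row=1, col=1)
  F4: move forward 4, now at (row=5, col=1)
Final: (row=5, col=1), facing South

Answer: Final position: (row=5, col=1), facing South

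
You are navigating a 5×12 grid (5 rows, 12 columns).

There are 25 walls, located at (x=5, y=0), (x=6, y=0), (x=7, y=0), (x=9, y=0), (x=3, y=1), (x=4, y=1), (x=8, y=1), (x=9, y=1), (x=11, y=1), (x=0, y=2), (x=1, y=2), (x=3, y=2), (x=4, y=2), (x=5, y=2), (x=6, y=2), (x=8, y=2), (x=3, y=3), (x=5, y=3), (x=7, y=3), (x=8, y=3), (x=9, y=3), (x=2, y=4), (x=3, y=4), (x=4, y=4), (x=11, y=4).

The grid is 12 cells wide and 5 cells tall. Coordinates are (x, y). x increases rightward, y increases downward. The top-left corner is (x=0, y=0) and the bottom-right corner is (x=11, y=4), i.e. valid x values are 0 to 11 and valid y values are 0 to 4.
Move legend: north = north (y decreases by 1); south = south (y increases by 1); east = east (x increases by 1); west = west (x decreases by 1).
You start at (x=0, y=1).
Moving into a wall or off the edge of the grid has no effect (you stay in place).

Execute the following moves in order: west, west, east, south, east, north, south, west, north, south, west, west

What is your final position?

Answer: Final position: (x=0, y=1)

Derivation:
Start: (x=0, y=1)
  west (west): blocked, stay at (x=0, y=1)
  west (west): blocked, stay at (x=0, y=1)
  east (east): (x=0, y=1) -> (x=1, y=1)
  south (south): blocked, stay at (x=1, y=1)
  east (east): (x=1, y=1) -> (x=2, y=1)
  north (north): (x=2, y=1) -> (x=2, y=0)
  south (south): (x=2, y=0) -> (x=2, y=1)
  west (west): (x=2, y=1) -> (x=1, y=1)
  north (north): (x=1, y=1) -> (x=1, y=0)
  south (south): (x=1, y=0) -> (x=1, y=1)
  west (west): (x=1, y=1) -> (x=0, y=1)
  west (west): blocked, stay at (x=0, y=1)
Final: (x=0, y=1)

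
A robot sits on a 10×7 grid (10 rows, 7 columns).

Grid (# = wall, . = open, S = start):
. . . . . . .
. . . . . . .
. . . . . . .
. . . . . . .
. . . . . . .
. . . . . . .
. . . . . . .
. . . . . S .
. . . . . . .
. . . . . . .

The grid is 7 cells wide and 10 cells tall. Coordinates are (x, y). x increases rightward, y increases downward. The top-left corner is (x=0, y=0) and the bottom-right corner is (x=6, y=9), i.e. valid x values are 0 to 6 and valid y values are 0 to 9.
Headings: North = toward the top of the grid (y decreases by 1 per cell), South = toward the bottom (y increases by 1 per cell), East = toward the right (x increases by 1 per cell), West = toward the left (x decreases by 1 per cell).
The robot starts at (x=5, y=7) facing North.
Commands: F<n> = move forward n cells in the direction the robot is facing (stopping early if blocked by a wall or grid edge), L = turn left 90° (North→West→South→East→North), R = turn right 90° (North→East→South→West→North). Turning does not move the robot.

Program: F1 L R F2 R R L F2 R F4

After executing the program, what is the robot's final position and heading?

Answer: Final position: (x=6, y=8), facing South

Derivation:
Start: (x=5, y=7), facing North
  F1: move forward 1, now at (x=5, y=6)
  L: turn left, now facing West
  R: turn right, now facing North
  F2: move forward 2, now at (x=5, y=4)
  R: turn right, now facing East
  R: turn right, now facing South
  L: turn left, now facing East
  F2: move forward 1/2 (blocked), now at (x=6, y=4)
  R: turn right, now facing South
  F4: move forward 4, now at (x=6, y=8)
Final: (x=6, y=8), facing South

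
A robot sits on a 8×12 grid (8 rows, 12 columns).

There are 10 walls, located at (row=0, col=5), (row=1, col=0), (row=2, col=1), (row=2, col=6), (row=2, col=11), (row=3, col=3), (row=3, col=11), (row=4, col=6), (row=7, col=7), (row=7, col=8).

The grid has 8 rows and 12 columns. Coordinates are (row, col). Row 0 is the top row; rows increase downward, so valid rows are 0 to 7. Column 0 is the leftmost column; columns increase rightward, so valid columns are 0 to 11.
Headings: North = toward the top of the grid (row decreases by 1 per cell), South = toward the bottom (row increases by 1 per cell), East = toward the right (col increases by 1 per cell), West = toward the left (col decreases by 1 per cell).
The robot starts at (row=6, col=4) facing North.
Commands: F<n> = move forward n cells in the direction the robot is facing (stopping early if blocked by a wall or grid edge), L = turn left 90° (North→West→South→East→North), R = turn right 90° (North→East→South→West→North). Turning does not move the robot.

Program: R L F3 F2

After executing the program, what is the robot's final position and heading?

Start: (row=6, col=4), facing North
  R: turn right, now facing East
  L: turn left, now facing North
  F3: move forward 3, now at (row=3, col=4)
  F2: move forward 2, now at (row=1, col=4)
Final: (row=1, col=4), facing North

Answer: Final position: (row=1, col=4), facing North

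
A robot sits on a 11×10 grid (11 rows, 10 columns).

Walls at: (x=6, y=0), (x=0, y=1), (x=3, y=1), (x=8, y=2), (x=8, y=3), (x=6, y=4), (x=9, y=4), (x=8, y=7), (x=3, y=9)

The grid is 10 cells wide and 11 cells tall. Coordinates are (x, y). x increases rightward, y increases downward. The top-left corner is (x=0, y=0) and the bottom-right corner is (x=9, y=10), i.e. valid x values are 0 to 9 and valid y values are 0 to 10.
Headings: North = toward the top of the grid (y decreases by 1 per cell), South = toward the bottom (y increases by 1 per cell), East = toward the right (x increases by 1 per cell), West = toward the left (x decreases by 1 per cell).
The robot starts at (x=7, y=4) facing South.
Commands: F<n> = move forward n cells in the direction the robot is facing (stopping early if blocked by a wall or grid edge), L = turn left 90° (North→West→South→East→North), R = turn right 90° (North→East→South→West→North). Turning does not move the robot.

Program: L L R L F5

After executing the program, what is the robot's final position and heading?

Answer: Final position: (x=7, y=0), facing North

Derivation:
Start: (x=7, y=4), facing South
  L: turn left, now facing East
  L: turn left, now facing North
  R: turn right, now facing East
  L: turn left, now facing North
  F5: move forward 4/5 (blocked), now at (x=7, y=0)
Final: (x=7, y=0), facing North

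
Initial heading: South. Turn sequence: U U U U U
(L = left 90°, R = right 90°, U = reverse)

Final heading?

Answer: Final heading: North

Derivation:
Start: South
  U (U-turn (180°)) -> North
  U (U-turn (180°)) -> South
  U (U-turn (180°)) -> North
  U (U-turn (180°)) -> South
  U (U-turn (180°)) -> North
Final: North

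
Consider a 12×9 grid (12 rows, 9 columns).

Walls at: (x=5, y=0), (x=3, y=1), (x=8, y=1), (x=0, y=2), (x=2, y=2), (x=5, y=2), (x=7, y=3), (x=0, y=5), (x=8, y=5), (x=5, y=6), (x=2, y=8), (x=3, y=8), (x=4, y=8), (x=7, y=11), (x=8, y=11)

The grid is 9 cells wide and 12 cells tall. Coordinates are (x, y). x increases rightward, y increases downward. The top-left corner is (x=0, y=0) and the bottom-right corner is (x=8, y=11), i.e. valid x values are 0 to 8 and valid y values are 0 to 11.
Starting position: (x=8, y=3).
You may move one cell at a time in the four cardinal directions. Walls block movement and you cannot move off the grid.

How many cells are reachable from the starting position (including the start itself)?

Answer: Reachable cells: 93

Derivation:
BFS flood-fill from (x=8, y=3):
  Distance 0: (x=8, y=3)
  Distance 1: (x=8, y=2), (x=8, y=4)
  Distance 2: (x=7, y=2), (x=7, y=4)
  Distance 3: (x=7, y=1), (x=6, y=2), (x=6, y=4), (x=7, y=5)
  Distance 4: (x=7, y=0), (x=6, y=1), (x=6, y=3), (x=5, y=4), (x=6, y=5), (x=7, y=6)
  Distance 5: (x=6, y=0), (x=8, y=0), (x=5, y=1), (x=5, y=3), (x=4, y=4), (x=5, y=5), (x=6, y=6), (x=8, y=6), (x=7, y=7)
  Distance 6: (x=4, y=1), (x=4, y=3), (x=3, y=4), (x=4, y=5), (x=6, y=7), (x=8, y=7), (x=7, y=8)
  Distance 7: (x=4, y=0), (x=4, y=2), (x=3, y=3), (x=2, y=4), (x=3, y=5), (x=4, y=6), (x=5, y=7), (x=6, y=8), (x=8, y=8), (x=7, y=9)
  Distance 8: (x=3, y=0), (x=3, y=2), (x=2, y=3), (x=1, y=4), (x=2, y=5), (x=3, y=6), (x=4, y=7), (x=5, y=8), (x=6, y=9), (x=8, y=9), (x=7, y=10)
  Distance 9: (x=2, y=0), (x=1, y=3), (x=0, y=4), (x=1, y=5), (x=2, y=6), (x=3, y=7), (x=5, y=9), (x=6, y=10), (x=8, y=10)
  Distance 10: (x=1, y=0), (x=2, y=1), (x=1, y=2), (x=0, y=3), (x=1, y=6), (x=2, y=7), (x=4, y=9), (x=5, y=10), (x=6, y=11)
  Distance 11: (x=0, y=0), (x=1, y=1), (x=0, y=6), (x=1, y=7), (x=3, y=9), (x=4, y=10), (x=5, y=11)
  Distance 12: (x=0, y=1), (x=0, y=7), (x=1, y=8), (x=2, y=9), (x=3, y=10), (x=4, y=11)
  Distance 13: (x=0, y=8), (x=1, y=9), (x=2, y=10), (x=3, y=11)
  Distance 14: (x=0, y=9), (x=1, y=10), (x=2, y=11)
  Distance 15: (x=0, y=10), (x=1, y=11)
  Distance 16: (x=0, y=11)
Total reachable: 93 (grid has 93 open cells total)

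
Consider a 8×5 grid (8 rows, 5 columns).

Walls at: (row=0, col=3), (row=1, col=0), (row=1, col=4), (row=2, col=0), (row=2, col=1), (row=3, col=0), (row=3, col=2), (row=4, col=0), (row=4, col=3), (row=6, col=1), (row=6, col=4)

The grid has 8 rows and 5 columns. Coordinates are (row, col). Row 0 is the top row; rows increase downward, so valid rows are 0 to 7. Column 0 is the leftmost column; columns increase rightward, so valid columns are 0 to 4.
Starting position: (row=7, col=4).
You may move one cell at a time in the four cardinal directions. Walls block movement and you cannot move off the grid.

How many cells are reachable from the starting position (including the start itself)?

BFS flood-fill from (row=7, col=4):
  Distance 0: (row=7, col=4)
  Distance 1: (row=7, col=3)
  Distance 2: (row=6, col=3), (row=7, col=2)
  Distance 3: (row=5, col=3), (row=6, col=2), (row=7, col=1)
  Distance 4: (row=5, col=2), (row=5, col=4), (row=7, col=0)
  Distance 5: (row=4, col=2), (row=4, col=4), (row=5, col=1), (row=6, col=0)
  Distance 6: (row=3, col=4), (row=4, col=1), (row=5, col=0)
  Distance 7: (row=2, col=4), (row=3, col=1), (row=3, col=3)
  Distance 8: (row=2, col=3)
  Distance 9: (row=1, col=3), (row=2, col=2)
  Distance 10: (row=1, col=2)
  Distance 11: (row=0, col=2), (row=1, col=1)
  Distance 12: (row=0, col=1)
  Distance 13: (row=0, col=0)
Total reachable: 28 (grid has 29 open cells total)

Answer: Reachable cells: 28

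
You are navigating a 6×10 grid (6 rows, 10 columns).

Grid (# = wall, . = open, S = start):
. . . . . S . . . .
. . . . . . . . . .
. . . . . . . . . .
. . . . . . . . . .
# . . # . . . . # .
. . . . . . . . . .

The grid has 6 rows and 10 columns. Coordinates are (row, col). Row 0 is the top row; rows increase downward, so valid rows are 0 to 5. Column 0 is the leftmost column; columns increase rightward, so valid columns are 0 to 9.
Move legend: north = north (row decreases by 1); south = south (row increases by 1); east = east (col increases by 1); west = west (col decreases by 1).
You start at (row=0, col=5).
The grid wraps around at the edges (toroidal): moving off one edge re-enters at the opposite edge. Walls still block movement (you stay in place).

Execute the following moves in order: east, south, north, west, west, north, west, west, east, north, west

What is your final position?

Start: (row=0, col=5)
  east (east): (row=0, col=5) -> (row=0, col=6)
  south (south): (row=0, col=6) -> (row=1, col=6)
  north (north): (row=1, col=6) -> (row=0, col=6)
  west (west): (row=0, col=6) -> (row=0, col=5)
  west (west): (row=0, col=5) -> (row=0, col=4)
  north (north): (row=0, col=4) -> (row=5, col=4)
  west (west): (row=5, col=4) -> (row=5, col=3)
  west (west): (row=5, col=3) -> (row=5, col=2)
  east (east): (row=5, col=2) -> (row=5, col=3)
  north (north): blocked, stay at (row=5, col=3)
  west (west): (row=5, col=3) -> (row=5, col=2)
Final: (row=5, col=2)

Answer: Final position: (row=5, col=2)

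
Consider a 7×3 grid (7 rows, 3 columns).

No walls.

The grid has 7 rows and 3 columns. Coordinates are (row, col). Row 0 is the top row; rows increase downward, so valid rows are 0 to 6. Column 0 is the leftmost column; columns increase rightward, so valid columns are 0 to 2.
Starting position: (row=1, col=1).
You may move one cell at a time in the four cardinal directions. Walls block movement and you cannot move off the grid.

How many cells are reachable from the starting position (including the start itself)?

BFS flood-fill from (row=1, col=1):
  Distance 0: (row=1, col=1)
  Distance 1: (row=0, col=1), (row=1, col=0), (row=1, col=2), (row=2, col=1)
  Distance 2: (row=0, col=0), (row=0, col=2), (row=2, col=0), (row=2, col=2), (row=3, col=1)
  Distance 3: (row=3, col=0), (row=3, col=2), (row=4, col=1)
  Distance 4: (row=4, col=0), (row=4, col=2), (row=5, col=1)
  Distance 5: (row=5, col=0), (row=5, col=2), (row=6, col=1)
  Distance 6: (row=6, col=0), (row=6, col=2)
Total reachable: 21 (grid has 21 open cells total)

Answer: Reachable cells: 21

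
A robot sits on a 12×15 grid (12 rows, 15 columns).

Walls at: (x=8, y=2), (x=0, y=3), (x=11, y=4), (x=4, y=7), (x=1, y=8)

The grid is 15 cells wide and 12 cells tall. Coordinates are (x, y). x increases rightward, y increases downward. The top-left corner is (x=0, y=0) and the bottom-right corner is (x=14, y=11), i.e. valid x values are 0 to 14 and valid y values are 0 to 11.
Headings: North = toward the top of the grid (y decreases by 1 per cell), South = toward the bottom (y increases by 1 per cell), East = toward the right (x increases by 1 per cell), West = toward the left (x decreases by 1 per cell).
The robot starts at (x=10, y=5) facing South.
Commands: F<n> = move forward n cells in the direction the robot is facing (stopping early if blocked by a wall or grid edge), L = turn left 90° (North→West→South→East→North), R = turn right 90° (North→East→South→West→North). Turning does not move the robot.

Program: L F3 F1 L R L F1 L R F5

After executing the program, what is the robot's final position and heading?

Start: (x=10, y=5), facing South
  L: turn left, now facing East
  F3: move forward 3, now at (x=13, y=5)
  F1: move forward 1, now at (x=14, y=5)
  L: turn left, now facing North
  R: turn right, now facing East
  L: turn left, now facing North
  F1: move forward 1, now at (x=14, y=4)
  L: turn left, now facing West
  R: turn right, now facing North
  F5: move forward 4/5 (blocked), now at (x=14, y=0)
Final: (x=14, y=0), facing North

Answer: Final position: (x=14, y=0), facing North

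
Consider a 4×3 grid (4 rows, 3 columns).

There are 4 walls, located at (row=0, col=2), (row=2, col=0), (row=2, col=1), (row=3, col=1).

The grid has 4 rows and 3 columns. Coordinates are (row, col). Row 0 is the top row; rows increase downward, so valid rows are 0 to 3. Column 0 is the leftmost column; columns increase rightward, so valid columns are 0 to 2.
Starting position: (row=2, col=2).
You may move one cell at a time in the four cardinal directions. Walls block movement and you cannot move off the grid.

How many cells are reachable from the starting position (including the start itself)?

BFS flood-fill from (row=2, col=2):
  Distance 0: (row=2, col=2)
  Distance 1: (row=1, col=2), (row=3, col=2)
  Distance 2: (row=1, col=1)
  Distance 3: (row=0, col=1), (row=1, col=0)
  Distance 4: (row=0, col=0)
Total reachable: 7 (grid has 8 open cells total)

Answer: Reachable cells: 7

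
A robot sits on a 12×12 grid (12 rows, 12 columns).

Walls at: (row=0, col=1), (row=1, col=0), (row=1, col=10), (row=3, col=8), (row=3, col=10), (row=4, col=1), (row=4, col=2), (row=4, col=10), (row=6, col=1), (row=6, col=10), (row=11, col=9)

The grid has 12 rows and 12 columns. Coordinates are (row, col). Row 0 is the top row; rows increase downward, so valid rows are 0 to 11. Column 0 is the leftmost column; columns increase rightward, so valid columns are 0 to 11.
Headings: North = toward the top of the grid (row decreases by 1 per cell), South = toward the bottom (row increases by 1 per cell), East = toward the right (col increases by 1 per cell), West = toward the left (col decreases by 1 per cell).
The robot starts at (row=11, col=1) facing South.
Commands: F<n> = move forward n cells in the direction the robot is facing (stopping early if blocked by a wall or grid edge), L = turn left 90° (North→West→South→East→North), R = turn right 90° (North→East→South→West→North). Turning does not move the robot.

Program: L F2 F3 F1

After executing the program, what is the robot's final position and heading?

Answer: Final position: (row=11, col=7), facing East

Derivation:
Start: (row=11, col=1), facing South
  L: turn left, now facing East
  F2: move forward 2, now at (row=11, col=3)
  F3: move forward 3, now at (row=11, col=6)
  F1: move forward 1, now at (row=11, col=7)
Final: (row=11, col=7), facing East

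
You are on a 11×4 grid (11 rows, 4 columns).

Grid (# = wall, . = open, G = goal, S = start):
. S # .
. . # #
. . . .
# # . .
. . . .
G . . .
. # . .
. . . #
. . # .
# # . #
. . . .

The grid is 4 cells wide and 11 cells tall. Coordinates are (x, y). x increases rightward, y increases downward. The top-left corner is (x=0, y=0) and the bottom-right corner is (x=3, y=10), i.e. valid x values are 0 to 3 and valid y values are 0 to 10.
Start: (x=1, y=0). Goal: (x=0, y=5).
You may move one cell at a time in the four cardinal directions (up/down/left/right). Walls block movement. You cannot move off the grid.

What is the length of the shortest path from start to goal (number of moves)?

Answer: Shortest path length: 8

Derivation:
BFS from (x=1, y=0) until reaching (x=0, y=5):
  Distance 0: (x=1, y=0)
  Distance 1: (x=0, y=0), (x=1, y=1)
  Distance 2: (x=0, y=1), (x=1, y=2)
  Distance 3: (x=0, y=2), (x=2, y=2)
  Distance 4: (x=3, y=2), (x=2, y=3)
  Distance 5: (x=3, y=3), (x=2, y=4)
  Distance 6: (x=1, y=4), (x=3, y=4), (x=2, y=5)
  Distance 7: (x=0, y=4), (x=1, y=5), (x=3, y=5), (x=2, y=6)
  Distance 8: (x=0, y=5), (x=3, y=6), (x=2, y=7)  <- goal reached here
One shortest path (8 moves): (x=1, y=0) -> (x=1, y=1) -> (x=1, y=2) -> (x=2, y=2) -> (x=2, y=3) -> (x=2, y=4) -> (x=1, y=4) -> (x=0, y=4) -> (x=0, y=5)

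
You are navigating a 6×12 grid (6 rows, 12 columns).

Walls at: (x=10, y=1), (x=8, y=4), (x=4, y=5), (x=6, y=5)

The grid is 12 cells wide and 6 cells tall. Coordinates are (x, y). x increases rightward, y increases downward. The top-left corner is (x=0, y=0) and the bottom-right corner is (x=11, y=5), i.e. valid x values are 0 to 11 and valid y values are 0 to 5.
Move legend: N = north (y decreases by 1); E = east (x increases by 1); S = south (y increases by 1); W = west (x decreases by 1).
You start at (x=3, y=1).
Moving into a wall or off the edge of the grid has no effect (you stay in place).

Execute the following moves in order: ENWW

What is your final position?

Answer: Final position: (x=2, y=0)

Derivation:
Start: (x=3, y=1)
  E (east): (x=3, y=1) -> (x=4, y=1)
  N (north): (x=4, y=1) -> (x=4, y=0)
  W (west): (x=4, y=0) -> (x=3, y=0)
  W (west): (x=3, y=0) -> (x=2, y=0)
Final: (x=2, y=0)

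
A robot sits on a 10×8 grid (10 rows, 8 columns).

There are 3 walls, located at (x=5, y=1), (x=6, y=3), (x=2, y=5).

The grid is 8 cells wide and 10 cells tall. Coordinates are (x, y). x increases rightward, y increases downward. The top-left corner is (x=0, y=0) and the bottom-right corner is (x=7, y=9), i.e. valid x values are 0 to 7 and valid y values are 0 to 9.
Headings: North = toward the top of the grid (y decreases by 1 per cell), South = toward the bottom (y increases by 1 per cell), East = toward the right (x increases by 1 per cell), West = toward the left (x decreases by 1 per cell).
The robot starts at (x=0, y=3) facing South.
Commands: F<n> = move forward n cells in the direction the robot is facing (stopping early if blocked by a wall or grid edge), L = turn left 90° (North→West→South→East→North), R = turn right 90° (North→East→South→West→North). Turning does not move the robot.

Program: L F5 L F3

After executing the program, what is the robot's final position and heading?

Answer: Final position: (x=5, y=2), facing North

Derivation:
Start: (x=0, y=3), facing South
  L: turn left, now facing East
  F5: move forward 5, now at (x=5, y=3)
  L: turn left, now facing North
  F3: move forward 1/3 (blocked), now at (x=5, y=2)
Final: (x=5, y=2), facing North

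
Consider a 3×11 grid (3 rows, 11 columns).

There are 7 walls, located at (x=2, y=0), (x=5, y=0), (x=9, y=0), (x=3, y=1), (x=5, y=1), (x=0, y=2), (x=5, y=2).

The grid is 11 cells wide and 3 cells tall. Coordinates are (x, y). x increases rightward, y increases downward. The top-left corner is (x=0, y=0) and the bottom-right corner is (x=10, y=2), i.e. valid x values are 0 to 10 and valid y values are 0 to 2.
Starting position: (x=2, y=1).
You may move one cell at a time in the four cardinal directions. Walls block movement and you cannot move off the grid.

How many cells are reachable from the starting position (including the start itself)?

BFS flood-fill from (x=2, y=1):
  Distance 0: (x=2, y=1)
  Distance 1: (x=1, y=1), (x=2, y=2)
  Distance 2: (x=1, y=0), (x=0, y=1), (x=1, y=2), (x=3, y=2)
  Distance 3: (x=0, y=0), (x=4, y=2)
  Distance 4: (x=4, y=1)
  Distance 5: (x=4, y=0)
  Distance 6: (x=3, y=0)
Total reachable: 12 (grid has 26 open cells total)

Answer: Reachable cells: 12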